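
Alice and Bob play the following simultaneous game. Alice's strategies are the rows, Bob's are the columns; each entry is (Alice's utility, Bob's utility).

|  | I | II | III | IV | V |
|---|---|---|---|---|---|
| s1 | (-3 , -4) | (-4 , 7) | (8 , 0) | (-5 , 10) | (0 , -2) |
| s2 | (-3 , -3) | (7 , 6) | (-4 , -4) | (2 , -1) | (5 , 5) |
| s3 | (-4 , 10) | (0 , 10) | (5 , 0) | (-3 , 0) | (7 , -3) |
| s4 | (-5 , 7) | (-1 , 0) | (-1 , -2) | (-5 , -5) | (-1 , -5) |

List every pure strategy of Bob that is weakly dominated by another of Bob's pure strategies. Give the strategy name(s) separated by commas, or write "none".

Nothing dominates I: II at s4 (7>0); III at s2 (-3>-4); IV at s3 (10>0); V at s3 (10>-3).
Nothing dominates II: I at s1 (7>-4); III at s1 (7>0); IV at s2 (6>-1); V at s1 (7>-2).
III: dominated, since II does at least as well everywhere (s1: 7>0, s2: 6>-4, s3: 10>0, s4: 0>-2).
Nothing dominates IV: I at s1 (10>-4); II at s1 (10>7); III at s1 (10>0); V at s1 (10>-2).
II weakly dominates V — s1: 7>-2, s2: 6>5, s3: 10>-3, s4: 0>-5.

III, V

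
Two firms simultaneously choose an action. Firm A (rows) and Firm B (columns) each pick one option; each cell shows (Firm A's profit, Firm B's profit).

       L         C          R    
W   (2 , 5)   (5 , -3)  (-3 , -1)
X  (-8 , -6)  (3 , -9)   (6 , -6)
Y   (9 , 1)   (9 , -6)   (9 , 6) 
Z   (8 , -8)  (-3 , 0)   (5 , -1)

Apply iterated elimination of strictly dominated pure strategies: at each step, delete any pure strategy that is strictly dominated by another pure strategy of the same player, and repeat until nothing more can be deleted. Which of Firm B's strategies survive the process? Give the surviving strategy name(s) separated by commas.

Firm A's strategy W is strictly dominated by Y (L: 9>2, C: 9>5, R: 9>-3) and is removed.
Row X is eliminated: Y beats it against every remaining column (L: 9>-8, C: 9>3, R: 9>6).
Row Z is eliminated: Y beats it against every remaining column (L: 9>8, C: 9>-3, R: 9>5).
Firm B's strategy L is strictly dominated by R (Y: 6>1) and is removed.
For Firm B, R strictly dominates C on the remaining rows (Y: 6>-6); eliminate C.
Among the remaining strategies, none is strictly dominated by another pure strategy of the same player, so the elimination stops.
Surviving strategies — Firm A: {Y}; Firm B: {R}.

R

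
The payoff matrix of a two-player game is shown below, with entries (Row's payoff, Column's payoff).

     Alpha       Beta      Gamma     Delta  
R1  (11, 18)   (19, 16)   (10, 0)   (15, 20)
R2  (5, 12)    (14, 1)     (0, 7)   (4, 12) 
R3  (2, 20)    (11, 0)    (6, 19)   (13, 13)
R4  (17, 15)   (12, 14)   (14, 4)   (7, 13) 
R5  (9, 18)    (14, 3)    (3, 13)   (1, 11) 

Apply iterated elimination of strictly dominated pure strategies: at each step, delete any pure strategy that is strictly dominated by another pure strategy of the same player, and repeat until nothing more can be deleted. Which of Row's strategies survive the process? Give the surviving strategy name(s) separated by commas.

R1, R4

For Row, R1 strictly dominates R2 on the remaining columns (Alpha: 11>5, Beta: 19>14, Gamma: 10>0, Delta: 15>4); eliminate R2.
For Row, R1 strictly dominates R3 on the remaining columns (Alpha: 11>2, Beta: 19>11, Gamma: 10>6, Delta: 15>13); eliminate R3.
Row R5 is eliminated: R1 beats it against every remaining column (Alpha: 11>9, Beta: 19>14, Gamma: 10>3, Delta: 15>1).
For Column, Alpha strictly dominates Beta on the remaining rows (R1: 18>16, R4: 15>14); eliminate Beta.
Column's strategy Gamma is strictly dominated by Alpha (R1: 18>0, R4: 15>4) and is removed.
Among the remaining strategies, none is strictly dominated by another pure strategy of the same player, so the elimination stops.
Surviving strategies — Row: {R1, R4}; Column: {Alpha, Delta}.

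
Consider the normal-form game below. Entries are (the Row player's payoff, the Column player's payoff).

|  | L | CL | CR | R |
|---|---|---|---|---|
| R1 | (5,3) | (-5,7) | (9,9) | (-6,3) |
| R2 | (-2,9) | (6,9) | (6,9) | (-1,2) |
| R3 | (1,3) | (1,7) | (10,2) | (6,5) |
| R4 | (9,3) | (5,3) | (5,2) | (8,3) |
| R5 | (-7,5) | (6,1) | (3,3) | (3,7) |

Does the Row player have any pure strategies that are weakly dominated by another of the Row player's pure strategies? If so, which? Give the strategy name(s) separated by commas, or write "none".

none

Nothing dominates R1: R2 at L (5>-2); R3 at L (5>1); R4 at CR (9>5); R5 at L (5>-7).
R2 is not dominated — it holds its own against R1 at CL (6>-5); R3 at CL (6>1); R4 at CL (6>5); R5 at L (-2>-7).
Nothing dominates R3: R1 at CL (1>-5); R2 at L (1>-2); R4 at CR (10>5); R5 at L (1>-7).
R4: no other strategy beats it everywhere (R1 at L (9>5); R2 at L (9>-2); R3 at L (9>1); R5 at L (9>-7)).
R5 is not dominated — it holds its own against R1 at CL (6>-5); R2 at R (3>-1); R3 at CL (6>1); R4 at CL (6>5).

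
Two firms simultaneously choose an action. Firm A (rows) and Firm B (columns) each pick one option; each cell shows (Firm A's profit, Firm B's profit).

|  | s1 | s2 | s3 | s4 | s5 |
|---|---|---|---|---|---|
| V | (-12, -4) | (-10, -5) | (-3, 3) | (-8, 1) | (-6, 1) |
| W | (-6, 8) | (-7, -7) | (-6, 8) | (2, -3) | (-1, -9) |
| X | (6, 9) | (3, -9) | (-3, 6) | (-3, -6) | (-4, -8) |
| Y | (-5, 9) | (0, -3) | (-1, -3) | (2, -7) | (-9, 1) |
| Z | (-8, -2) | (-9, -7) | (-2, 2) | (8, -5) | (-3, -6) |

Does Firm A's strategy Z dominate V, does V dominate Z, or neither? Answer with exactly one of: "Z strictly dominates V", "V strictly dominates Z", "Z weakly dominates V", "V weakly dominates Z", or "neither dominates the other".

Compare Z to V across each choice by Firm B: s1: -8>-12, s2: -9>-10, s3: -2>-3, s4: 8>-8, s5: -3>-6.
Every comparison favours Z, so Z strictly dominates V.

Z strictly dominates V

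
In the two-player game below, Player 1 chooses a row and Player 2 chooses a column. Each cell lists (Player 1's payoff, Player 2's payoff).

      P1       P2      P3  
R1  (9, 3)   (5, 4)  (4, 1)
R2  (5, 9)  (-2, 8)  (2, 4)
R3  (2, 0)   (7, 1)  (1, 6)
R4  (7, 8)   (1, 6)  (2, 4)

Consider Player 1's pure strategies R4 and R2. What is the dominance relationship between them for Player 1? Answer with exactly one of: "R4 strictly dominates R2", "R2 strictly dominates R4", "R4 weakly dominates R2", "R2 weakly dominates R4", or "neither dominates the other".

R4's payoffs vs R2's, by Player 2's action — P1: 7>5, P2: 1>-2, P3: 2=2.
R4 is at least as good everywhere and strictly better somewhere (tied only at P3), so R4 weakly but not strictly dominates R2.

R4 weakly dominates R2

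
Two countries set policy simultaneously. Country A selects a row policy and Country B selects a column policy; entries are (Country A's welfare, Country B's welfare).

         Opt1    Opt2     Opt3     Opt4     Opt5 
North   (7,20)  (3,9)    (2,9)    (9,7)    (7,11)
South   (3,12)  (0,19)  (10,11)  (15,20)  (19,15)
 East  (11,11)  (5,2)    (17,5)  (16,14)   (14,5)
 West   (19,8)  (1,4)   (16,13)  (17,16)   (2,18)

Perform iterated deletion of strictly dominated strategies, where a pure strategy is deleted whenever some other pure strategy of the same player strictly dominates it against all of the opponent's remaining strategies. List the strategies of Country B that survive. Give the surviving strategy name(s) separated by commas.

Opt4, Opt5

For Country A, East strictly dominates North on the remaining columns (Opt1: 11>7, Opt2: 5>3, Opt3: 17>2, Opt4: 16>9, Opt5: 14>7); eliminate North.
For Country B, Opt4 strictly dominates Opt1 on the remaining rows (South: 20>12, East: 14>11, West: 16>8); eliminate Opt1.
Country B's strategy Opt2 is strictly dominated by Opt4 (South: 20>19, East: 14>2, West: 16>4) and is removed.
For Country B, Opt4 strictly dominates Opt3 on the remaining rows (South: 20>11, East: 14>5, West: 16>13); eliminate Opt3.
Among the remaining strategies, none is strictly dominated by another pure strategy of the same player, so the elimination stops.
Surviving strategies — Country A: {South, East, West}; Country B: {Opt4, Opt5}.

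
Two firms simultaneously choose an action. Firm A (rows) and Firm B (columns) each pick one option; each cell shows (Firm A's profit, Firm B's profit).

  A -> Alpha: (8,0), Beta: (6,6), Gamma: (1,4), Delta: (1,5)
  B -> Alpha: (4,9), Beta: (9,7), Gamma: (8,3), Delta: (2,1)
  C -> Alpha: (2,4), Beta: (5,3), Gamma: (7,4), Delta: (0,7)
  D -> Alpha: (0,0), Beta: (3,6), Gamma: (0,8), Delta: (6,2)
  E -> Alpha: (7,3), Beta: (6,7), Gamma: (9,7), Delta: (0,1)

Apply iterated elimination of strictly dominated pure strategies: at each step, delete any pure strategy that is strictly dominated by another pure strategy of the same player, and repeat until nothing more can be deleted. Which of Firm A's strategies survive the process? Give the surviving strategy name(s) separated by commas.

A, B, E

Row C is eliminated: B beats it against every remaining column (Alpha: 4>2, Beta: 9>5, Gamma: 8>7, Delta: 2>0).
For Firm B, Beta strictly dominates Delta on the remaining rows (A: 6>5, B: 7>1, D: 6>2, E: 7>1); eliminate Delta.
Firm A's strategy D is strictly dominated by A (Alpha: 8>0, Beta: 6>3, Gamma: 1>0) and is removed.
Among the remaining strategies, none is strictly dominated by another pure strategy of the same player, so the elimination stops.
Surviving strategies — Firm A: {A, B, E}; Firm B: {Alpha, Beta, Gamma}.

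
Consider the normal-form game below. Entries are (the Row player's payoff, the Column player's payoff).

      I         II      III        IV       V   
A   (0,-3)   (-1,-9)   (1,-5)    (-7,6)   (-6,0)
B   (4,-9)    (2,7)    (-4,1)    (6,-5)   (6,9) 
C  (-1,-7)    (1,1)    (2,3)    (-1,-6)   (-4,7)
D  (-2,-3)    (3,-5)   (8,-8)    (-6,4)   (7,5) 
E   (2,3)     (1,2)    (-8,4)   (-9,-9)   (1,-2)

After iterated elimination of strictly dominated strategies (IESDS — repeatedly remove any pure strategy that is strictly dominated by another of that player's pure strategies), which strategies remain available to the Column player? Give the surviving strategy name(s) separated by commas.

For the Row player, B strictly dominates E on the remaining columns (I: 4>2, II: 2>1, III: -4>-8, IV: 6>-9, V: 6>1); eliminate E.
The Column player's strategy I is strictly dominated by IV (A: 6>-3, B: -5>-9, C: -6>-7, D: 4>-3) and is removed.
Row A is eliminated: C beats it against every remaining column (II: 1>-1, III: 2>1, IV: -1>-7, V: -4>-6).
For the Column player, V strictly dominates II on the remaining rows (B: 9>7, C: 7>1, D: 5>-5); eliminate II.
For the Column player, V strictly dominates III on the remaining rows (B: 9>1, C: 7>3, D: 5>-8); eliminate III.
The Row player's strategy C is strictly dominated by B (IV: 6>-1, V: 6>-4) and is removed.
The Column player's strategy IV is strictly dominated by V (B: 9>-5, D: 5>4) and is removed.
The Row player's strategy B is strictly dominated by D (V: 7>6) and is removed.
Among the remaining strategies, none is strictly dominated by another pure strategy of the same player, so the elimination stops.
Surviving strategies — the Row player: {D}; the Column player: {V}.

V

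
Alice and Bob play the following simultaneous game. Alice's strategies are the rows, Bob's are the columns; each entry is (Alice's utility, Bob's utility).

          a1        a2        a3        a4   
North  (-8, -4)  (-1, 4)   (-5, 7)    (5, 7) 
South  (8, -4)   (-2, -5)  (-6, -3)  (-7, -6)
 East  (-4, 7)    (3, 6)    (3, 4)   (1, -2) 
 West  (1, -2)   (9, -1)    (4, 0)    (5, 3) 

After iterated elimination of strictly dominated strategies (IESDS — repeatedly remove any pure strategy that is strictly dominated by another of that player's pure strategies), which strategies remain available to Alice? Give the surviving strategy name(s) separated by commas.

North, West

Row East is eliminated: West beats it against every remaining column (a1: 1>-4, a2: 9>3, a3: 4>3, a4: 5>1).
For Bob, a3 strictly dominates a1 on the remaining rows (North: 7>-4, South: -3>-4, West: 0>-2); eliminate a1.
For Alice, North strictly dominates South on the remaining columns (a2: -1>-2, a3: -5>-6, a4: 5>-7); eliminate South.
Column a2 is eliminated: a3 beats it against every remaining row (North: 7>4, West: 0>-1).
Among the remaining strategies, none is strictly dominated by another pure strategy of the same player, so the elimination stops.
Surviving strategies — Alice: {North, West}; Bob: {a3, a4}.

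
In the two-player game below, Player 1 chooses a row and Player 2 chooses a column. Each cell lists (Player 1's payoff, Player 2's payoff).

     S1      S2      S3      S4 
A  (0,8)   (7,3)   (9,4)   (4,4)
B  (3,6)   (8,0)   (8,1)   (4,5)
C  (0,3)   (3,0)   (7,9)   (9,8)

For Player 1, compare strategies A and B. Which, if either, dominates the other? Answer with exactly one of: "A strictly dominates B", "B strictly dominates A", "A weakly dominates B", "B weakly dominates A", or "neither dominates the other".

neither dominates the other

A's payoffs vs B's, by Player 2's action — S1: 0<3, S2: 7<8, S3: 9>8, S4: 4=4.
A does better at S3 but worse at S1, S2; neither strategy dominates the other.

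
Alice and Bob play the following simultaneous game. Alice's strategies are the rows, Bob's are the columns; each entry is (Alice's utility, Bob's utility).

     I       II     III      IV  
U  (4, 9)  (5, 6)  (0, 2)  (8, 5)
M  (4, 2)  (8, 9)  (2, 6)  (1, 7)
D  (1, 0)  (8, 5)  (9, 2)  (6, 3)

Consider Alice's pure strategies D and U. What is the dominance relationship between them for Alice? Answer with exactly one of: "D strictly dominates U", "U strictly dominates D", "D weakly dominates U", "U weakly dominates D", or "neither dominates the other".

neither dominates the other

Compare D to U across each choice by Bob: I: 1<4, II: 8>5, III: 9>0, IV: 6<8.
D does better at II, III but worse at I, IV; neither strategy dominates the other.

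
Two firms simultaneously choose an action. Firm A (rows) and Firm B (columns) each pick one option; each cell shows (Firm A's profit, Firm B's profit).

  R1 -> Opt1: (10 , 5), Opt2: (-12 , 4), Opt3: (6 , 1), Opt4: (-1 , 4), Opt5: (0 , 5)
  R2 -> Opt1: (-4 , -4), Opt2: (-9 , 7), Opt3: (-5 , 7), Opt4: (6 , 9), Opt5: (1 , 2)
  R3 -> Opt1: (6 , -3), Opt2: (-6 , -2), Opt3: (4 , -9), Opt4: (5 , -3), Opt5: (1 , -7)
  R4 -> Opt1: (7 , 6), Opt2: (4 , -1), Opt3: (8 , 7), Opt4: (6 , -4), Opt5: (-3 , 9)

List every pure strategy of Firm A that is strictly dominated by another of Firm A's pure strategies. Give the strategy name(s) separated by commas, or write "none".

R1: no other strategy beats it everywhere (R2 at Opt1 (10>-4); R3 at Opt1 (10>6); R4 at Opt1 (10>7)).
R2: no other strategy beats it everywhere (R1 at Opt2 (-9>-12); R3 at Opt4 (6>5); R4 at Opt4 (6=6)).
R3: no other strategy beats it everywhere (R1 at Opt2 (-6>-12); R2 at Opt1 (6>-4); R4 at Opt5 (1>-3)).
R4 is not dominated — it holds its own against R1 at Opt2 (4>-12); R2 at Opt1 (7>-4); R3 at Opt1 (7>6).

none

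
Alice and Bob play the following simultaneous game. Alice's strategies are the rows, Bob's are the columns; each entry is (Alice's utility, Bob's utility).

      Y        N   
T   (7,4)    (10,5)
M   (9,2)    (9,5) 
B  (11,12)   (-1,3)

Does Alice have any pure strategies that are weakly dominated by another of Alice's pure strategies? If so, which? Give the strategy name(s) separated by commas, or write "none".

none

T is not dominated — it holds its own against M at N (10>9); B at N (10>-1).
M: no other strategy beats it everywhere (T at Y (9>7); B at N (9>-1)).
Nothing dominates B: T at Y (11>7); M at Y (11>9).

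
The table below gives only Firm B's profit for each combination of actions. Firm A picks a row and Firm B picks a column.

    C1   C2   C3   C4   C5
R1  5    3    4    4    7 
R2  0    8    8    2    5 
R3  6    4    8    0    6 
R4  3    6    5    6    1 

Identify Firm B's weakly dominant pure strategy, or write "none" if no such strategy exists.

none

C1 fails to dominate C2 at R2 (0<8).
C2 fails to dominate C1 at R1 (3<5).
C3 fails to dominate C1 at R1 (4<5).
C4 fails to dominate C1 at R1 (4<5).
C5 fails to dominate C1 at R4 (1<3).
No single strategy dominates all the others.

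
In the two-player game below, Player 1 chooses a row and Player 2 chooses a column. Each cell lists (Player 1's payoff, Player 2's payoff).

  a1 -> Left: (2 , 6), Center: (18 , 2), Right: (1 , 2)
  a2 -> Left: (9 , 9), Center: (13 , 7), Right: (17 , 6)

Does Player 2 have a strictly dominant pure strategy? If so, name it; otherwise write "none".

Left

Left vs Center: a1: 6>2, a2: 9>7.
Left vs Right: a1: 6>2, a2: 9>6.
Left strictly beats every other strategy against every opponent action, so it is strictly dominant.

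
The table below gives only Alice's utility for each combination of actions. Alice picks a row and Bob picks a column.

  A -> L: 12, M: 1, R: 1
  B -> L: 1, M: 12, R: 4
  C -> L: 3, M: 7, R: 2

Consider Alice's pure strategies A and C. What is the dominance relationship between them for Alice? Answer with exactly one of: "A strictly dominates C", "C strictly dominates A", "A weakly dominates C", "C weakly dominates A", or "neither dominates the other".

neither dominates the other

A's payoffs vs C's, by Bob's action — L: 12>3, M: 1<7, R: 1<2.
A does better at L but worse at M, R; neither strategy dominates the other.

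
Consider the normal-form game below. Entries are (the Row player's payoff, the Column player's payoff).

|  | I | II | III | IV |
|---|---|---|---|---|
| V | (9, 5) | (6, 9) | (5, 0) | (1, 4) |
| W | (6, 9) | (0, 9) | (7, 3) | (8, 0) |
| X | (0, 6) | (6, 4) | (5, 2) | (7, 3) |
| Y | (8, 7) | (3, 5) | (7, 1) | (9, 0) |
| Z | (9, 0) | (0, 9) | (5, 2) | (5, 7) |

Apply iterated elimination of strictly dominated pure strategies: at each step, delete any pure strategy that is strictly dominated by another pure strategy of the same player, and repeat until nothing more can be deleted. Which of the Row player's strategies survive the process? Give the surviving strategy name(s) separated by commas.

The Column player's strategy III is strictly dominated by II (V: 9>0, W: 9>3, X: 4>2, Y: 5>1, Z: 9>2) and is removed.
The Row player's strategy W is strictly dominated by Y (I: 8>6, II: 3>0, IV: 9>8) and is removed.
For the Column player, II strictly dominates IV on the remaining rows (V: 9>4, X: 4>3, Y: 5>0, Z: 9>7); eliminate IV.
For the Row player, V strictly dominates Y on the remaining columns (I: 9>8, II: 6>3); eliminate Y.
Among the remaining strategies, none is strictly dominated by another pure strategy of the same player, so the elimination stops.
Surviving strategies — the Row player: {V, X, Z}; the Column player: {I, II}.

V, X, Z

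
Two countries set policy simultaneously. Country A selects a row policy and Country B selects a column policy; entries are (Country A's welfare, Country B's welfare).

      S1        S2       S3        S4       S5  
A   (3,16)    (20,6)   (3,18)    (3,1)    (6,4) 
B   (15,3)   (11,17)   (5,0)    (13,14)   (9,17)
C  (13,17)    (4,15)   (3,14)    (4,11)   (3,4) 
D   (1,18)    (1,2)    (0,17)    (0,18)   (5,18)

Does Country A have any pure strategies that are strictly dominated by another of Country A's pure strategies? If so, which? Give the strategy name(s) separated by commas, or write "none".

A is not dominated — it holds its own against B at S2 (20>11); C at S2 (20>4); D at S1 (3>1).
B: no other strategy beats it everywhere (A at S1 (15>3); C at S1 (15>13); D at S1 (15>1)).
B strictly dominates C — S1: 15>13, S2: 11>4, S3: 5>3, S4: 13>4, S5: 9>3.
D is strictly dominated by A (S1: 3>1, S2: 20>1, S3: 3>0, S4: 3>0, S5: 6>5).

C, D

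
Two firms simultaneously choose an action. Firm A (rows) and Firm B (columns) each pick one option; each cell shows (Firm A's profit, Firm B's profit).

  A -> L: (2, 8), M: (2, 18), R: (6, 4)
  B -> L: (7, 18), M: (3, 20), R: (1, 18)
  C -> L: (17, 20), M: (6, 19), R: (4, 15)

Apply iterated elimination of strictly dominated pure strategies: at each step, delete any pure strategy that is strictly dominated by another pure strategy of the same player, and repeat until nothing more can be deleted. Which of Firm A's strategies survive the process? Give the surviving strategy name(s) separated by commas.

C

Row B is eliminated: C beats it against every remaining column (L: 17>7, M: 6>3, R: 4>1).
For Firm B, L strictly dominates R on the remaining rows (A: 8>4, C: 20>15); eliminate R.
Row A is eliminated: C beats it against every remaining column (L: 17>2, M: 6>2).
Firm B's strategy M is strictly dominated by L (C: 20>19) and is removed.
Among the remaining strategies, none is strictly dominated by another pure strategy of the same player, so the elimination stops.
Surviving strategies — Firm A: {C}; Firm B: {L}.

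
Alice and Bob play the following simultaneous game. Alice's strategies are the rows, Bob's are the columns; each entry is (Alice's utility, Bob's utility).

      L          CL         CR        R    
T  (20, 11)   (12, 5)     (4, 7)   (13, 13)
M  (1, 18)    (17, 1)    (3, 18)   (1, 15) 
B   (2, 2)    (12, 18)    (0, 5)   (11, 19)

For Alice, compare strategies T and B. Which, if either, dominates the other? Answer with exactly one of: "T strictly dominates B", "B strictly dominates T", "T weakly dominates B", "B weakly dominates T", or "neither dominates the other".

T weakly dominates B

Compare T to B across each choice by Bob: L: 20>2, CL: 12=12, CR: 4>0, R: 13>11.
T is at least as good everywhere and strictly better somewhere (tied only at CL), so T weakly but not strictly dominates B.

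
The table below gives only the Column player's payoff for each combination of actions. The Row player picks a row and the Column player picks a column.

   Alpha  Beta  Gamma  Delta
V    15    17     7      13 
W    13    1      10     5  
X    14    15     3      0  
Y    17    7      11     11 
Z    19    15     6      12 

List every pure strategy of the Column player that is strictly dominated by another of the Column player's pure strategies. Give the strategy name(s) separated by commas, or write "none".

Alpha is not dominated — it holds its own against Beta at W (13>1); Gamma at V (15>7); Delta at V (15>13).
Nothing dominates Beta: Alpha at V (17>15); Gamma at V (17>7); Delta at V (17>13).
Alpha strictly dominates Gamma — V: 15>7, W: 13>10, X: 14>3, Y: 17>11, Z: 19>6.
Alpha strictly dominates Delta — V: 15>13, W: 13>5, X: 14>0, Y: 17>11, Z: 19>12.

Gamma, Delta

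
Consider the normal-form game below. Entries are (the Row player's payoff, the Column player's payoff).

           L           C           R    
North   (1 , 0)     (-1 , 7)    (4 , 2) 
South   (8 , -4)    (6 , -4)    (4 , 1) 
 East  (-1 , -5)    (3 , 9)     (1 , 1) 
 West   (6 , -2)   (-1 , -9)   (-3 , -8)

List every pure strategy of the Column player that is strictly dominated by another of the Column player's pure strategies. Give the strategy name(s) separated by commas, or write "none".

Nothing dominates L: C at South (-4=-4); R at West (-2>-8).
C: no other strategy beats it everywhere (L at North (7>0); R at North (7>2)).
R: no other strategy beats it everywhere (L at North (2>0); C at South (1>-4)).

none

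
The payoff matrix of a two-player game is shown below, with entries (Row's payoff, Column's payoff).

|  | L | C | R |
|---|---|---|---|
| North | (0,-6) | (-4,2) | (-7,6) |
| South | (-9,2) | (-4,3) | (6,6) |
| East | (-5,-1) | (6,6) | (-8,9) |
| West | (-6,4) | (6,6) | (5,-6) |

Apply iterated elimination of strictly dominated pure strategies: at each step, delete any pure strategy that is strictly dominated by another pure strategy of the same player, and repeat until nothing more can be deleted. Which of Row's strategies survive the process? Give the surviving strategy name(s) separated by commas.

Column L is eliminated: C beats it against every remaining row (North: 2>-6, South: 3>2, East: 6>-1, West: 6>4).
Row North is eliminated: West beats it against every remaining column (C: 6>-4, R: 5>-7).
Among the remaining strategies, none is strictly dominated by another pure strategy of the same player, so the elimination stops.
Surviving strategies — Row: {South, East, West}; Column: {C, R}.

South, East, West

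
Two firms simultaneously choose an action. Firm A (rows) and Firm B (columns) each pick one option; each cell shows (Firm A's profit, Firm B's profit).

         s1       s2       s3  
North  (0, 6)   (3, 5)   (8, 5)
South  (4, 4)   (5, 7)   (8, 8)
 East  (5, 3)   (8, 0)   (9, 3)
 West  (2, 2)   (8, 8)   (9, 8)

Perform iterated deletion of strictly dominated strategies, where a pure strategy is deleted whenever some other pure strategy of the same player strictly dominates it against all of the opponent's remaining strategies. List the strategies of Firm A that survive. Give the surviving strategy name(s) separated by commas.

East, West

Firm A's strategy North is strictly dominated by East (s1: 5>0, s2: 8>3, s3: 9>8) and is removed.
Firm A's strategy South is strictly dominated by East (s1: 5>4, s2: 8>5, s3: 9>8) and is removed.
Among the remaining strategies, none is strictly dominated by another pure strategy of the same player, so the elimination stops.
Surviving strategies — Firm A: {East, West}; Firm B: {s1, s2, s3}.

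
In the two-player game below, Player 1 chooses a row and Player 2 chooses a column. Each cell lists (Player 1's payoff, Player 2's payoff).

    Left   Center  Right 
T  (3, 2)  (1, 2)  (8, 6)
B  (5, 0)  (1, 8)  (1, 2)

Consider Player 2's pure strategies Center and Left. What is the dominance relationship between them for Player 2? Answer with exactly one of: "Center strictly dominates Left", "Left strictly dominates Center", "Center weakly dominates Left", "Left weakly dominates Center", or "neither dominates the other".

Center's payoffs vs Left's, by Player 1's action — T: 2=2, B: 8>0.
Center is at least as good everywhere and strictly better somewhere (tied only at T), so Center weakly but not strictly dominates Left.

Center weakly dominates Left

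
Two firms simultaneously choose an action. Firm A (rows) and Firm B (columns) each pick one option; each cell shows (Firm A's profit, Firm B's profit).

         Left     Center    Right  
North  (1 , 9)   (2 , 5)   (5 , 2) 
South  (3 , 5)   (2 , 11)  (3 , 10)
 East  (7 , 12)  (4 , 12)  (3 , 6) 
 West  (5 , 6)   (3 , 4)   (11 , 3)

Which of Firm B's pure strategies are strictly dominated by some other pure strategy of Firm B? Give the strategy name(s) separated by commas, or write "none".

Right

Nothing dominates Left: Center at North (9>5); Right at North (9>2).
Nothing dominates Center: Left at South (11>5); Right at North (5>2).
Right: dominated, since Center does at least as well everywhere (North: 5>2, South: 11>10, East: 12>6, West: 4>3).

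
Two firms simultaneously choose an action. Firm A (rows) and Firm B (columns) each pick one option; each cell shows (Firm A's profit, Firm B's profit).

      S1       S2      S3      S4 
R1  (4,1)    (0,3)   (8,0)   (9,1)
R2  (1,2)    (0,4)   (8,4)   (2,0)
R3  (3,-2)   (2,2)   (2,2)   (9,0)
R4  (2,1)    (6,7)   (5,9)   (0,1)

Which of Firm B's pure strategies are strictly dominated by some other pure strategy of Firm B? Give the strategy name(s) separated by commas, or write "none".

S1, S4

S1 is strictly dominated by S2 (R1: 3>1, R2: 4>2, R3: 2>-2, R4: 7>1).
S2: no other strategy beats it everywhere (S1 at R1 (3>1); S3 at R1 (3>0); S4 at R1 (3>1)).
Nothing dominates S3: S1 at R2 (4>2); S2 at R2 (4=4); S4 at R2 (4>0).
S4: dominated, since S2 does at least as well everywhere (R1: 3>1, R2: 4>0, R3: 2>0, R4: 7>1).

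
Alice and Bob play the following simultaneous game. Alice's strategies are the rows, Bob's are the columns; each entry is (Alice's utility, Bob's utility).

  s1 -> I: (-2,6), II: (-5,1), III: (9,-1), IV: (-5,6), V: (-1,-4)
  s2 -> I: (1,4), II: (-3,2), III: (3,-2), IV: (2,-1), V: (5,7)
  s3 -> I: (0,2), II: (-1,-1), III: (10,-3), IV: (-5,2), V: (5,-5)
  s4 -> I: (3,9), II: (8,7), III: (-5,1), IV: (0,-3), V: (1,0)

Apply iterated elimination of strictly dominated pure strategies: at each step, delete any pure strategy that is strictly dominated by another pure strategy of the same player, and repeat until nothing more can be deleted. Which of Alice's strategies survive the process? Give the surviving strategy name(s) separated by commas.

Column II is eliminated: I beats it against every remaining row (s1: 6>1, s2: 4>2, s3: 2>-1, s4: 9>7).
Bob's strategy III is strictly dominated by I (s1: 6>-1, s2: 4>-2, s3: 2>-3, s4: 9>1) and is removed.
Alice's strategy s1 is strictly dominated by s2 (I: 1>-2, IV: 2>-5, V: 5>-1) and is removed.
Among the remaining strategies, none is strictly dominated by another pure strategy of the same player, so the elimination stops.
Surviving strategies — Alice: {s2, s3, s4}; Bob: {I, IV, V}.

s2, s3, s4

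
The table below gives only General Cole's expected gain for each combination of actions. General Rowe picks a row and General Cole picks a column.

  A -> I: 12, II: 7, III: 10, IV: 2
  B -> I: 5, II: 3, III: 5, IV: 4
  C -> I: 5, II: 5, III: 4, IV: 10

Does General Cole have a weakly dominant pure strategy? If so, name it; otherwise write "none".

I fails to dominate IV at C (5<10).
II fails to dominate I at A (7<12).
III fails to dominate I at A (10<12).
IV fails to dominate I at A (2<12).
No single strategy dominates all the others.

none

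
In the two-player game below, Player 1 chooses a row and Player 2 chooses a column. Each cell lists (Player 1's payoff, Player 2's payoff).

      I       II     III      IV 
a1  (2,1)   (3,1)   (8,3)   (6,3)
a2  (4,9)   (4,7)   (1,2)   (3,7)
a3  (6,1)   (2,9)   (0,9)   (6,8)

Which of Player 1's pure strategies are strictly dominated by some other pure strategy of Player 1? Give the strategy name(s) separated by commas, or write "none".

a1 is not dominated — it holds its own against a2 at III (8>1); a3 at II (3>2).
a2: no other strategy beats it everywhere (a1 at I (4>2); a3 at II (4>2)).
Nothing dominates a3: a1 at I (6>2); a2 at I (6>4).

none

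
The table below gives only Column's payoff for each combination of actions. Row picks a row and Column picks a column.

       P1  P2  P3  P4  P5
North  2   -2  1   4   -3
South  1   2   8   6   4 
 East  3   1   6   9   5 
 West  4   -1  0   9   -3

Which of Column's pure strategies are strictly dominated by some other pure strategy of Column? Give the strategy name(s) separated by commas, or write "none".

P1, P2, P5

P4 strictly dominates P1 — North: 4>2, South: 6>1, East: 9>3, West: 9>4.
P2: dominated, since P3 does at least as well everywhere (North: 1>-2, South: 8>2, East: 6>1, West: 0>-1).
P3 is not dominated — it holds its own against P1 at South (8>1); P2 at North (1>-2); P4 at South (8>6); P5 at North (1>-3).
P4: no other strategy beats it everywhere (P1 at North (4>2); P2 at North (4>-2); P3 at North (4>1); P5 at North (4>-3)).
P5: dominated, since P3 does at least as well everywhere (North: 1>-3, South: 8>4, East: 6>5, West: 0>-3).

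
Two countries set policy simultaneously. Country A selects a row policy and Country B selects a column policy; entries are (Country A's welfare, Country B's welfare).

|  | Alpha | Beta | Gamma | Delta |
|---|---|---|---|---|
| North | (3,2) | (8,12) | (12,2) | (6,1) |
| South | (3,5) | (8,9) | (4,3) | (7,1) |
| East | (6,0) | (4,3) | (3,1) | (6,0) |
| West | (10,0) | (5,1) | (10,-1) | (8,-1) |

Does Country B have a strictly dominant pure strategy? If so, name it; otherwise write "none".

Beta vs Alpha: North: 12>2, South: 9>5, East: 3>0, West: 1>0.
Beta vs Gamma: North: 12>2, South: 9>3, East: 3>1, West: 1>-1.
Beta vs Delta: North: 12>1, South: 9>1, East: 3>0, West: 1>-1.
Beta strictly beats every other strategy against every opponent action, so it is strictly dominant.

Beta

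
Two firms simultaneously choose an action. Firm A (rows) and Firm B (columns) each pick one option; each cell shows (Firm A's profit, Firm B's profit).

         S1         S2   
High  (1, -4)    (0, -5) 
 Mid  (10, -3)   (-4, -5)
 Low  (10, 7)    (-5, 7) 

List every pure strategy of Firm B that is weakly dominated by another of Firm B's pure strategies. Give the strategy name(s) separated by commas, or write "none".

S2

Nothing dominates S1: S2 at High (-4>-5).
S2 is weakly dominated by S1 (High: -4>-5, Mid: -3>-5, Low: 7=7).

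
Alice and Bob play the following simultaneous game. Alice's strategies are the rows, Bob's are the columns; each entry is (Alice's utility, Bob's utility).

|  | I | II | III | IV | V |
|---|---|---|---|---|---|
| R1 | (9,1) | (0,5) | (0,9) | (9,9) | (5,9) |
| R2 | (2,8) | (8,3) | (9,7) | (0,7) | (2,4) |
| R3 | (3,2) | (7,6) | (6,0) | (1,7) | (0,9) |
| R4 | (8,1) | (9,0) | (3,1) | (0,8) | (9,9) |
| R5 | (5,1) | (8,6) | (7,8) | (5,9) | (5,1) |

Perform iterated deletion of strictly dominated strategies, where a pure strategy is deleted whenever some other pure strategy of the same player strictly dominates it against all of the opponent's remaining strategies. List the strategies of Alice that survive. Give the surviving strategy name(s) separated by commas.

R1, R2, R4, R5

For Alice, R5 strictly dominates R3 on the remaining columns (I: 5>3, II: 8>7, III: 7>6, IV: 5>1, V: 5>0); eliminate R3.
Bob's strategy II is strictly dominated by III (R1: 9>5, R2: 7>3, R4: 1>0, R5: 8>6) and is removed.
Among the remaining strategies, none is strictly dominated by another pure strategy of the same player, so the elimination stops.
Surviving strategies — Alice: {R1, R2, R4, R5}; Bob: {I, III, IV, V}.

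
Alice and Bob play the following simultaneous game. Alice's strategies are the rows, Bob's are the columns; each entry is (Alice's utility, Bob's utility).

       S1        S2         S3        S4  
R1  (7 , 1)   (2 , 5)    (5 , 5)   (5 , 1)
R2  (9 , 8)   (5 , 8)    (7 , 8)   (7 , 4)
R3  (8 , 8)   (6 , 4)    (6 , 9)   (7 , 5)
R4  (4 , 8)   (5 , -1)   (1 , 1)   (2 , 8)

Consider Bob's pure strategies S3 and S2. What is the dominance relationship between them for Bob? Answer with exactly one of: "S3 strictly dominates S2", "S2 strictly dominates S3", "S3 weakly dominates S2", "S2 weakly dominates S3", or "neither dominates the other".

S3 weakly dominates S2

Compare S3 to S2 across each opponent action: R1: 5=5, R2: 8=8, R3: 9>4, R4: 1>-1.
S3 is at least as good everywhere and strictly better somewhere (tied only at R1, R2), so S3 weakly but not strictly dominates S2.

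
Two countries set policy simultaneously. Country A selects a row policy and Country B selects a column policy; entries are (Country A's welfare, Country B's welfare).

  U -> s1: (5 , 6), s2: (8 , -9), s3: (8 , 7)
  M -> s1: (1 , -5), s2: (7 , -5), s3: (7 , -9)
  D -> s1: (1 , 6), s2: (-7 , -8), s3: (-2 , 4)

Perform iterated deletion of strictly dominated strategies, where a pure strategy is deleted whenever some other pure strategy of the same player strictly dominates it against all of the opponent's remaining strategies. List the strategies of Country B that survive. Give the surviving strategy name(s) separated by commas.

s3

Country A's strategy M is strictly dominated by U (s1: 5>1, s2: 8>7, s3: 8>7) and is removed.
Row D is eliminated: U beats it against every remaining column (s1: 5>1, s2: 8>-7, s3: 8>-2).
Country B's strategy s1 is strictly dominated by s3 (U: 7>6) and is removed.
Column s2 is eliminated: s3 beats it against every remaining row (U: 7>-9).
Among the remaining strategies, none is strictly dominated by another pure strategy of the same player, so the elimination stops.
Surviving strategies — Country A: {U}; Country B: {s3}.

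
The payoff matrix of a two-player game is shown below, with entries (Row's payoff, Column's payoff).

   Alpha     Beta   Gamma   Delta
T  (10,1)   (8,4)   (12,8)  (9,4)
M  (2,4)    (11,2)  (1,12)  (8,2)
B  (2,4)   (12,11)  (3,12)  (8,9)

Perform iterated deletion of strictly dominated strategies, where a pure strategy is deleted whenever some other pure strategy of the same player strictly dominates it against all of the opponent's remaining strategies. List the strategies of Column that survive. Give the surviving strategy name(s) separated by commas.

For Column, Gamma strictly dominates Alpha on the remaining rows (T: 8>1, M: 12>4, B: 12>4); eliminate Alpha.
For Column, Gamma strictly dominates Beta on the remaining rows (T: 8>4, M: 12>2, B: 12>11); eliminate Beta.
For Row, T strictly dominates M on the remaining columns (Gamma: 12>1, Delta: 9>8); eliminate M.
Row's strategy B is strictly dominated by T (Gamma: 12>3, Delta: 9>8) and is removed.
Column Delta is eliminated: Gamma beats it against every remaining row (T: 8>4).
Among the remaining strategies, none is strictly dominated by another pure strategy of the same player, so the elimination stops.
Surviving strategies — Row: {T}; Column: {Gamma}.

Gamma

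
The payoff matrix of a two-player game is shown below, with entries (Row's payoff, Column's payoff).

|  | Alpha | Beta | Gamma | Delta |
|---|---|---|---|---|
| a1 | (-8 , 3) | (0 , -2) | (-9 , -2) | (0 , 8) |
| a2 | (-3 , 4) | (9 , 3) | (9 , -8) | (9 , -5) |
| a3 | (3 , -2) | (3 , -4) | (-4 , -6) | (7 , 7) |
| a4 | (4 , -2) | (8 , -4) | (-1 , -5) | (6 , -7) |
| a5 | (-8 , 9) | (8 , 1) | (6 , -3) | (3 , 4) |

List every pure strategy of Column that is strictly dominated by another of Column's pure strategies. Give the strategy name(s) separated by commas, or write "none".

Nothing dominates Alpha: Beta at a1 (3>-2); Gamma at a1 (3>-2); Delta at a2 (4>-5).
Beta is strictly dominated by Alpha (a1: 3>-2, a2: 4>3, a3: -2>-4, a4: -2>-4, a5: 9>1).
Gamma: dominated, since Alpha does at least as well everywhere (a1: 3>-2, a2: 4>-8, a3: -2>-6, a4: -2>-5, a5: 9>-3).
Delta: no other strategy beats it everywhere (Alpha at a1 (8>3); Beta at a1 (8>-2); Gamma at a1 (8>-2)).

Beta, Gamma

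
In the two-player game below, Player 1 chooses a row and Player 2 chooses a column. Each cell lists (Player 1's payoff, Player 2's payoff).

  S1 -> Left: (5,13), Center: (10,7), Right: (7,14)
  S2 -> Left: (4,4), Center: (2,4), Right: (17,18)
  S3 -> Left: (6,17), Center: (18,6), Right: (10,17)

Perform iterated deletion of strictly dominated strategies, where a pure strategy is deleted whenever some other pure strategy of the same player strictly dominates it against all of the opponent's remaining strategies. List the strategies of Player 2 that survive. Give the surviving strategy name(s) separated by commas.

Left, Right

Row S1 is eliminated: S3 beats it against every remaining column (Left: 6>5, Center: 18>10, Right: 10>7).
Column Center is eliminated: Right beats it against every remaining row (S2: 18>4, S3: 17>6).
Among the remaining strategies, none is strictly dominated by another pure strategy of the same player, so the elimination stops.
Surviving strategies — Player 1: {S2, S3}; Player 2: {Left, Right}.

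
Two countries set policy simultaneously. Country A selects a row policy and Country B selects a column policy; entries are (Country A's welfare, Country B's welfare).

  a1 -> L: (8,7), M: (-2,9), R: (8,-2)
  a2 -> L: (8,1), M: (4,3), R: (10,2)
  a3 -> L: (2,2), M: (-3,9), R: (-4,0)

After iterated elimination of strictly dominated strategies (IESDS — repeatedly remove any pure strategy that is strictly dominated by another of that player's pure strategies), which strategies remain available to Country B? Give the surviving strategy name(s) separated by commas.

Row a3 is eliminated: a1 beats it against every remaining column (L: 8>2, M: -2>-3, R: 8>-4).
Column L is eliminated: M beats it against every remaining row (a1: 9>7, a2: 3>1).
Row a1 is eliminated: a2 beats it against every remaining column (M: 4>-2, R: 10>8).
For Country B, M strictly dominates R on the remaining rows (a2: 3>2); eliminate R.
Among the remaining strategies, none is strictly dominated by another pure strategy of the same player, so the elimination stops.
Surviving strategies — Country A: {a2}; Country B: {M}.

M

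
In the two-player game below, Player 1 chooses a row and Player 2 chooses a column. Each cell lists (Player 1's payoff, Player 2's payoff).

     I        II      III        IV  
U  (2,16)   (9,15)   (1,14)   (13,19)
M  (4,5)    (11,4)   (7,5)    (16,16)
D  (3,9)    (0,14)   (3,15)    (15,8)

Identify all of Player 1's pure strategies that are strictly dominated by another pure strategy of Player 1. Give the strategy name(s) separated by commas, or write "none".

M strictly dominates U — I: 4>2, II: 11>9, III: 7>1, IV: 16>13.
M is not dominated — it holds its own against U at I (4>2); D at I (4>3).
D is strictly dominated by M (I: 4>3, II: 11>0, III: 7>3, IV: 16>15).

U, D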